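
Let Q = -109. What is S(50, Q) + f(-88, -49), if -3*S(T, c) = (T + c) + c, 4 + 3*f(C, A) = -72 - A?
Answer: 47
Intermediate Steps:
f(C, A) = -76/3 - A/3 (f(C, A) = -4/3 + (-72 - A)/3 = -4/3 + (-24 - A/3) = -76/3 - A/3)
S(T, c) = -2*c/3 - T/3 (S(T, c) = -((T + c) + c)/3 = -(T + 2*c)/3 = -2*c/3 - T/3)
S(50, Q) + f(-88, -49) = (-⅔*(-109) - ⅓*50) + (-76/3 - ⅓*(-49)) = (218/3 - 50/3) + (-76/3 + 49/3) = 56 - 9 = 47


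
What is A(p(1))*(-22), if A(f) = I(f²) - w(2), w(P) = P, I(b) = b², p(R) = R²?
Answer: 22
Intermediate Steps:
A(f) = -2 + f⁴ (A(f) = (f²)² - 1*2 = f⁴ - 2 = -2 + f⁴)
A(p(1))*(-22) = (-2 + (1²)⁴)*(-22) = (-2 + 1⁴)*(-22) = (-2 + 1)*(-22) = -1*(-22) = 22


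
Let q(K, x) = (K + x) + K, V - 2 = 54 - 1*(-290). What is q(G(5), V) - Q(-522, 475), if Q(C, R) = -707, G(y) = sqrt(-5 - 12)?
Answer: 1053 + 2*I*sqrt(17) ≈ 1053.0 + 8.2462*I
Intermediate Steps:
G(y) = I*sqrt(17) (G(y) = sqrt(-17) = I*sqrt(17))
V = 346 (V = 2 + (54 - 1*(-290)) = 2 + (54 + 290) = 2 + 344 = 346)
q(K, x) = x + 2*K
q(G(5), V) - Q(-522, 475) = (346 + 2*(I*sqrt(17))) - 1*(-707) = (346 + 2*I*sqrt(17)) + 707 = 1053 + 2*I*sqrt(17)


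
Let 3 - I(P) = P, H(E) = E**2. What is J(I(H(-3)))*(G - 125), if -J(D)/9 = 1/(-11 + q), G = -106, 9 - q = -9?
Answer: 297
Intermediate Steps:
q = 18 (q = 9 - 1*(-9) = 9 + 9 = 18)
I(P) = 3 - P
J(D) = -9/7 (J(D) = -9/(-11 + 18) = -9/7)
J(I(H(-3)))*(G - 125) = -9*(-106 - 125)/7 = -9/7*(-231) = 297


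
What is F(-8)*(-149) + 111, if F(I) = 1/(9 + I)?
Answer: -38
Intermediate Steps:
F(-8)*(-149) + 111 = -149/(9 - 8) + 111 = -149/1 + 111 = 1*(-149) + 111 = -149 + 111 = -38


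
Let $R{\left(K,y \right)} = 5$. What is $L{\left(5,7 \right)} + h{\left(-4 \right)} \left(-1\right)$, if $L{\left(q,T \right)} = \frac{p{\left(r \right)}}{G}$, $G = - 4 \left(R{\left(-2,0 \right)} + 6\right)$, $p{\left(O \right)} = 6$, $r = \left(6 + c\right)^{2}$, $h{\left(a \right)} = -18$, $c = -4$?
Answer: $\frac{393}{22} \approx 17.864$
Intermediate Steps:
$r = 4$ ($r = \left(6 - 4\right)^{2} = 2^{2} = 4$)
$G = -44$ ($G = - 4 \left(5 + 6\right) = \left(-4\right) 11 = -44$)
$L{\left(q,T \right)} = - \frac{3}{22}$ ($L{\left(q,T \right)} = \frac{6}{-44} = 6 \left(- \frac{1}{44}\right) = - \frac{3}{22}$)
$L{\left(5,7 \right)} + h{\left(-4 \right)} \left(-1\right) = - \frac{3}{22} - -18 = - \frac{3}{22} + 18 = \frac{393}{22}$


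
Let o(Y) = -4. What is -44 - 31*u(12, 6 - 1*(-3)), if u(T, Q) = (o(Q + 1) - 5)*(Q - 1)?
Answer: 2188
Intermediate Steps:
u(T, Q) = 9 - 9*Q (u(T, Q) = (-4 - 5)*(Q - 1) = -9*(-1 + Q) = 9 - 9*Q)
-44 - 31*u(12, 6 - 1*(-3)) = -44 - 31*(9 - 9*(6 - 1*(-3))) = -44 - 31*(9 - 9*(6 + 3)) = -44 - 31*(9 - 9*9) = -44 - 31*(9 - 81) = -44 - 31*(-72) = -44 + 2232 = 2188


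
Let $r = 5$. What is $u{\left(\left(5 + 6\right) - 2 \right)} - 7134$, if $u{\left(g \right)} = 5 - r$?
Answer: $-7134$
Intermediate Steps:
$u{\left(g \right)} = 0$ ($u{\left(g \right)} = 5 - 5 = 0$)
$u{\left(\left(5 + 6\right) - 2 \right)} - 7134 = 0 - 7134 = -7134$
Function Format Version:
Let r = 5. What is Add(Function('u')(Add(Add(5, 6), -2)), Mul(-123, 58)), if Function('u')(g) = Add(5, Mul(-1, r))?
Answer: -7134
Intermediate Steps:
Function('u')(g) = 0 (Function('u')(g) = Add(5, Mul(-1, 5)) = Add(5, -5) = 0)
Add(Function('u')(Add(Add(5, 6), -2)), Mul(-123, 58)) = Add(0, Mul(-123, 58)) = Add(0, -7134) = -7134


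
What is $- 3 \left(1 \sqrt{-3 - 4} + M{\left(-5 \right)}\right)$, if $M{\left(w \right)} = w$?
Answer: $15 - 3 i \sqrt{7} \approx 15.0 - 7.9373 i$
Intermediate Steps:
$- 3 \left(1 \sqrt{-3 - 4} + M{\left(-5 \right)}\right) = - 3 \left(1 \sqrt{-3 - 4} - 5\right) = - 3 \left(1 \sqrt{-7} - 5\right) = - 3 \left(1 i \sqrt{7} - 5\right) = - 3 \left(i \sqrt{7} - 5\right) = - 3 \left(-5 + i \sqrt{7}\right) = 15 - 3 i \sqrt{7}$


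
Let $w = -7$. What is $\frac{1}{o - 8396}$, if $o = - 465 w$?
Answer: $- \frac{1}{5141} \approx -0.00019451$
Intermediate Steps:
$o = 3255$ ($o = \left(-465\right) \left(-7\right) = 3255$)
$\frac{1}{o - 8396} = \frac{1}{3255 - 8396} = \frac{1}{-5141} = - \frac{1}{5141}$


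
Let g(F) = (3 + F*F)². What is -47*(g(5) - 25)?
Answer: -35673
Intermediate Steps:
g(F) = (3 + F²)²
-47*(g(5) - 25) = -47*((3 + 5²)² - 25) = -47*((3 + 25)² - 25) = -47*(28² - 25) = -47*(784 - 25) = -47*759 = -35673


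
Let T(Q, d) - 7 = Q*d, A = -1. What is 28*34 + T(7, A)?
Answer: 952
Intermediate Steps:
T(Q, d) = 7 + Q*d
28*34 + T(7, A) = 28*34 + (7 + 7*(-1)) = 952 + (7 - 7) = 952 + 0 = 952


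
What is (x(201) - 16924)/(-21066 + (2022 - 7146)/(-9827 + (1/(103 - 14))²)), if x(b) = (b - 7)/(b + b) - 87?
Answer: 66535672943981/82396423291788 ≈ 0.80751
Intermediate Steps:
x(b) = -87 + (-7 + b)/(2*b) (x(b) = (-7 + b)/((2*b)) - 87 = (-7 + b)*(1/(2*b)) - 87 = (-7 + b)/(2*b) - 87 = -87 + (-7 + b)/(2*b))
(x(201) - 16924)/(-21066 + (2022 - 7146)/(-9827 + (1/(103 - 14))²)) = ((½)*(-7 - 173*201)/201 - 16924)/(-21066 + (2022 - 7146)/(-9827 + (1/(103 - 14))²)) = ((½)*(1/201)*(-7 - 34773) - 16924)/(-21066 - 5124/(-9827 + (1/89)²)) = ((½)*(1/201)*(-34780) - 16924)/(-21066 - 5124/(-9827 + (1/89)²)) = (-17390/201 - 16924)/(-21066 - 5124/(-9827 + 1/7921)) = -3419114/(201*(-21066 - 5124/(-77839666/7921))) = -3419114/(201*(-21066 - 5124*(-7921/77839666))) = -3419114/(201*(-21066 + 20293602/38919833)) = -3419114/(201*(-819864908376/38919833)) = -3419114/201*(-38919833/819864908376) = 66535672943981/82396423291788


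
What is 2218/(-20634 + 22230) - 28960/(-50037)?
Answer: 8733457/4436614 ≈ 1.9685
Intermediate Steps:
2218/(-20634 + 22230) - 28960/(-50037) = 2218/1596 - 28960*(-1/50037) = 2218*(1/1596) + 28960/50037 = 1109/798 + 28960/50037 = 8733457/4436614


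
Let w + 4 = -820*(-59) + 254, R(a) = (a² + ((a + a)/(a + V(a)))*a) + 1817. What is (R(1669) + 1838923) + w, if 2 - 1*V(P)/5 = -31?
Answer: 4289697288/917 ≈ 4.6780e+6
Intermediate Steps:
V(P) = 165 (V(P) = 10 - 5*(-31) = 10 + 155 = 165)
R(a) = 1817 + a² + 2*a²/(165 + a) (R(a) = (a² + ((a + a)/(a + 165))*a) + 1817 = (a² + ((2*a)/(165 + a))*a) + 1817 = (a² + (2*a/(165 + a))*a) + 1817 = (a² + 2*a²/(165 + a)) + 1817 = 1817 + a² + 2*a²/(165 + a))
w = 48630 (w = -4 + (-820*(-59) + 254) = -4 + (48380 + 254) = -4 + 48634 = 48630)
(R(1669) + 1838923) + w = ((299805 + 1669³ + 167*1669² + 1817*1669)/(165 + 1669) + 1838923) + 48630 = ((299805 + 4649101309 + 167*2785561 + 3032573)/1834 + 1838923) + 48630 = ((299805 + 4649101309 + 465188687 + 3032573)/1834 + 1838923) + 48630 = ((1/1834)*5117622374 + 1838923) + 48630 = (2558811187/917 + 1838923) + 48630 = 4245103578/917 + 48630 = 4289697288/917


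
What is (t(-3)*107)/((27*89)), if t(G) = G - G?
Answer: 0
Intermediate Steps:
t(G) = 0
(t(-3)*107)/((27*89)) = (0*107)/((27*89)) = 0/2403 = 0*(1/2403) = 0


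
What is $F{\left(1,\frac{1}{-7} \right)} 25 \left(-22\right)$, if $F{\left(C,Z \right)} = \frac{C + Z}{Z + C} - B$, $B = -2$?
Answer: $-1650$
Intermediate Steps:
$F{\left(C,Z \right)} = 3$ ($F{\left(C,Z \right)} = \frac{C + Z}{Z + C} - -2 = \frac{C + Z}{C + Z} + 2 = 1 + 2 = 3$)
$F{\left(1,\frac{1}{-7} \right)} 25 \left(-22\right) = 3 \cdot 25 \left(-22\right) = 75 \left(-22\right) = -1650$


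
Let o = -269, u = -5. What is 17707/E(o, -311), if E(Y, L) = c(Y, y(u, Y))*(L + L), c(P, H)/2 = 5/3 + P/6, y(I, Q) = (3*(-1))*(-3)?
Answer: 53121/161098 ≈ 0.32974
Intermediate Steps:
y(I, Q) = 9 (y(I, Q) = -3*(-3) = 9)
c(P, H) = 10/3 + P/3 (c(P, H) = 2*(5/3 + P/6) = 10/3 + P/3)
E(Y, L) = 2*L*(10/3 + Y/3) (E(Y, L) = (10/3 + Y/3)*(L + L) = (10/3 + Y/3)*(2*L) = 2*L*(10/3 + Y/3))
17707/E(o, -311) = 17707/(((2/3)*(-311)*(10 - 269))) = 17707/(((2/3)*(-311)*(-259))) = 17707/(161098/3) = 17707*(3/161098) = 53121/161098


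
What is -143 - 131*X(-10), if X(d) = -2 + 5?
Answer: -536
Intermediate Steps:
X(d) = 3
-143 - 131*X(-10) = -143 - 131*3 = -143 - 393 = -536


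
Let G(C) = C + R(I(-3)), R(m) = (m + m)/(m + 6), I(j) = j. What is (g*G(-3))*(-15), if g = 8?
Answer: 600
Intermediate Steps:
R(m) = 2*m/(6 + m) (R(m) = (2*m)/(6 + m) = 2*m/(6 + m))
G(C) = -2 + C (G(C) = C + 2*(-3)/(6 - 3) = C + 2*(-3)/3 = C + 2*(-3)*(1/3) = C - 2 = -2 + C)
(g*G(-3))*(-15) = (8*(-2 - 3))*(-15) = (8*(-5))*(-15) = -40*(-15) = 600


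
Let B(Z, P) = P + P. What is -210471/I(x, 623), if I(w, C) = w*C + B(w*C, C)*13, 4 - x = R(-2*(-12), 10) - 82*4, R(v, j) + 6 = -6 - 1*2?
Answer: -70157/77252 ≈ -0.90816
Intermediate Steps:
R(v, j) = -14 (R(v, j) = -6 + (-6 - 1*2) = -6 + (-6 - 2) = -6 - 8 = -14)
x = 346 (x = 4 - (-14 - 82*4) = 4 - (-14 - 328) = 4 - 1*(-342) = 4 + 342 = 346)
B(Z, P) = 2*P
I(w, C) = 26*C + C*w (I(w, C) = w*C + (2*C)*13 = C*w + 26*C = 26*C + C*w)
-210471/I(x, 623) = -210471*1/(623*(26 + 346)) = -210471/(623*372) = -210471/231756 = -210471*1/231756 = -70157/77252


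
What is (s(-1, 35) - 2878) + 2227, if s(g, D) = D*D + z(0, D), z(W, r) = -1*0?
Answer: 574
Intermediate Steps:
z(W, r) = 0
s(g, D) = D² (s(g, D) = D*D + 0 = D² + 0 = D²)
(s(-1, 35) - 2878) + 2227 = (35² - 2878) + 2227 = (1225 - 2878) + 2227 = -1653 + 2227 = 574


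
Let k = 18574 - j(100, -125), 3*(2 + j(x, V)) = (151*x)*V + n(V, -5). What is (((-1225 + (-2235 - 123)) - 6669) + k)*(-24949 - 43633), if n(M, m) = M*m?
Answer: -131118290954/3 ≈ -4.3706e+10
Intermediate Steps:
j(x, V) = -2 - 5*V/3 + 151*V*x/3 (j(x, V) = -2 + ((151*x)*V + V*(-5))/3 = -2 + (151*V*x - 5*V)/3 = -2 + (-5*V + 151*V*x)/3 = -2 + (-5*V/3 + 151*V*x/3) = -2 - 5*V/3 + 151*V*x/3)
k = 1942603/3 (k = 18574 - (-2 - 5/3*(-125) + (151/3)*(-125)*100) = 18574 - (-2 + 625/3 - 1887500/3) = 18574 - 1*(-1886881/3) = 18574 + 1886881/3 = 1942603/3 ≈ 6.4753e+5)
(((-1225 + (-2235 - 123)) - 6669) + k)*(-24949 - 43633) = (((-1225 + (-2235 - 123)) - 6669) + 1942603/3)*(-24949 - 43633) = (((-1225 - 2358) - 6669) + 1942603/3)*(-68582) = ((-3583 - 6669) + 1942603/3)*(-68582) = (-10252 + 1942603/3)*(-68582) = (1911847/3)*(-68582) = -131118290954/3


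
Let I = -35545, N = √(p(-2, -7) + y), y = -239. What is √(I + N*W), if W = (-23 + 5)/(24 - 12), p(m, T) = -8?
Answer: √(-142180 - 6*I*√247)/2 ≈ 0.06252 - 188.53*I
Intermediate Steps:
W = -3/2 (W = -18/12 = -18*1/12 = -3/2 ≈ -1.5000)
N = I*√247 (N = √(-8 - 239) = √(-247) = I*√247 ≈ 15.716*I)
√(I + N*W) = √(-35545 + (I*√247)*(-3/2)) = √(-35545 - 3*I*√247/2)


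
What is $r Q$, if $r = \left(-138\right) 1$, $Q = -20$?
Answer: $2760$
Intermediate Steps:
$r = -138$
$r Q = \left(-138\right) \left(-20\right) = 2760$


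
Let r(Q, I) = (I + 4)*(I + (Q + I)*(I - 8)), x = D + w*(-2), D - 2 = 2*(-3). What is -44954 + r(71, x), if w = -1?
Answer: -46338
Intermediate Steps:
D = -4 (D = 2 + 2*(-3) = 2 - 6 = -4)
x = -2 (x = -4 - 1*(-2) = -4 + 2 = -2)
r(Q, I) = (4 + I)*(I + (-8 + I)*(I + Q)) (r(Q, I) = (4 + I)*(I + (I + Q)*(-8 + I)) = (4 + I)*(I + (-8 + I)*(I + Q)))
-44954 + r(71, x) = -44954 + ((-2)³ - 32*71 - 28*(-2) - 3*(-2)² + 71*(-2)² - 4*(-2)*71) = -44954 + (-8 - 2272 + 56 - 3*4 + 71*4 + 568) = -44954 + (-8 - 2272 + 56 - 12 + 284 + 568) = -44954 - 1384 = -46338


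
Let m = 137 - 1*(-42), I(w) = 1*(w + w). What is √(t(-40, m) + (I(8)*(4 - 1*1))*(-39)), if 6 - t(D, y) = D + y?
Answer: I*√2005 ≈ 44.777*I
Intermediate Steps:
I(w) = 2*w (I(w) = 1*(2*w) = 2*w)
m = 179 (m = 137 + 42 = 179)
t(D, y) = 6 - D - y (t(D, y) = 6 - (D + y) = 6 + (-D - y) = 6 - D - y)
√(t(-40, m) + (I(8)*(4 - 1*1))*(-39)) = √((6 - 1*(-40) - 1*179) + ((2*8)*(4 - 1*1))*(-39)) = √((6 + 40 - 179) + (16*(4 - 1))*(-39)) = √(-133 + (16*3)*(-39)) = √(-133 + 48*(-39)) = √(-133 - 1872) = √(-2005) = I*√2005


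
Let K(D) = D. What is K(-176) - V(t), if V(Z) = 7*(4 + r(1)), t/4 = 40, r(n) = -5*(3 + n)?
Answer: -64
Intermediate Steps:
r(n) = -15 - 5*n
t = 160 (t = 4*40 = 160)
V(Z) = -112 (V(Z) = 7*(4 + (-15 - 5*1)) = 7*(4 + (-15 - 5)) = 7*(4 - 20) = 7*(-16) = -112)
K(-176) - V(t) = -176 - 1*(-112) = -176 + 112 = -64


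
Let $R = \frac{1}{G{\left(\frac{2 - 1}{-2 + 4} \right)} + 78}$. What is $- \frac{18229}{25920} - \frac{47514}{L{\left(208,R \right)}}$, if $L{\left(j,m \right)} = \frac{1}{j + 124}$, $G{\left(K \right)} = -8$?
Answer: $- \frac{408878894389}{25920} \approx -1.5775 \cdot 10^{7}$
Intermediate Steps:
$R = \frac{1}{70}$ ($R = \frac{1}{-8 + 78} = \frac{1}{70} \approx 0.014286$)
$L{\left(j,m \right)} = \frac{1}{124 + j}$
$- \frac{18229}{25920} - \frac{47514}{L{\left(208,R \right)}} = - \frac{18229}{25920} - \frac{47514}{\frac{1}{124 + 208}} = \left(-18229\right) \frac{1}{25920} - \frac{47514}{\frac{1}{332}} = - \frac{18229}{25920} - 47514 \frac{1}{\frac{1}{332}} = - \frac{18229}{25920} - 15774648 = - \frac{408878894389}{25920}$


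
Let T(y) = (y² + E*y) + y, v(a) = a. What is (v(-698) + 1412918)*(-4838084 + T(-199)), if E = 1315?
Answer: -7146351484740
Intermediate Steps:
T(y) = y² + 1316*y (T(y) = (y² + 1315*y) + y = y² + 1316*y)
(v(-698) + 1412918)*(-4838084 + T(-199)) = (-698 + 1412918)*(-4838084 - 199*(1316 - 199)) = 1412220*(-4838084 - 199*1117) = 1412220*(-4838084 - 222283) = 1412220*(-5060367) = -7146351484740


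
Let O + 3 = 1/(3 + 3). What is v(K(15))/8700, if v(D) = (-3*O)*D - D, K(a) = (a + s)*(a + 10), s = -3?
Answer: 15/58 ≈ 0.25862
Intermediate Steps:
O = -17/6 (O = -3 + 1/(3 + 3) = -3 + 1/6 = -3 + ⅙ = -17/6 ≈ -2.8333)
K(a) = (-3 + a)*(10 + a) (K(a) = (a - 3)*(a + 10) = (-3 + a)*(10 + a))
v(D) = 15*D/2 (v(D) = (-3*(-17/6))*D - D = 17*D/2 - D = 15*D/2)
v(K(15))/8700 = (15*(-30 + 15² + 7*15)/2)/8700 = (15*(-30 + 225 + 105)/2)*(1/8700) = ((15/2)*300)*(1/8700) = 2250*(1/8700) = 15/58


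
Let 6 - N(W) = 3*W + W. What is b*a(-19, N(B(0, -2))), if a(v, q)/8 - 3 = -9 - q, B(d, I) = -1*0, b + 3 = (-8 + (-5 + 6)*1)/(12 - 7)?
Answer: 2112/5 ≈ 422.40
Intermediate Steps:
b = -22/5 (b = -3 + (-8 + (-5 + 6)*1)/(12 - 7) = -3 + (-8 + 1*1)/5 = -3 + (-8 + 1)*(1/5) = -3 - 7*1/5 = -3 - 7/5 = -22/5 ≈ -4.4000)
B(d, I) = 0
N(W) = 6 - 4*W (N(W) = 6 - (3*W + W) = 6 - 4*W)
a(v, q) = -48 - 8*q (a(v, q) = 24 + 8*(-9 - q) = 24 + (-72 - 8*q) = -48 - 8*q)
b*a(-19, N(B(0, -2))) = -22*(-48 - 8*(6 - 4*0))/5 = -22*(-48 - 8*(6 + 0))/5 = -22*(-48 - 8*6)/5 = -22*(-48 - 48)/5 = -22/5*(-96) = 2112/5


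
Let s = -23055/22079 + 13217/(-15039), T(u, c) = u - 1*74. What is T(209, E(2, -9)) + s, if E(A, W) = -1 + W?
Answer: 44187678647/332046081 ≈ 133.08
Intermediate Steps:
T(u, c) = -74 + u (T(u, c) = u - 74 = -74 + u)
s = -638542288/332046081 (s = -23055*1/22079 + 13217*(-1/15039) = -23055/22079 - 13217/15039 = -638542288/332046081 ≈ -1.9231)
T(209, E(2, -9)) + s = (-74 + 209) - 638542288/332046081 = 135 - 638542288/332046081 = 44187678647/332046081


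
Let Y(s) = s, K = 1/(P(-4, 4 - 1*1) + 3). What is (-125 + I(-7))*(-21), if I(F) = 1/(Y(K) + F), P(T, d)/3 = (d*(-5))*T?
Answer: 3363843/1280 ≈ 2628.0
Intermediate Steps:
P(T, d) = -15*T*d (P(T, d) = 3*((d*(-5))*T) = 3*((-5*d)*T) = 3*(-5*T*d) = -15*T*d)
K = 1/183 (K = 1/(-15*(-4)*(4 - 1*1) + 3) = 1/(-15*(-4)*(4 - 1) + 3) = 1/(-15*(-4)*3 + 3) = 1/(180 + 3) = 1/183 ≈ 0.0054645)
I(F) = 1/(1/183 + F)
(-125 + I(-7))*(-21) = (-125 + 183/(1 + 183*(-7)))*(-21) = (-125 + 183/(1 - 1281))*(-21) = (-125 + 183/(-1280))*(-21) = (-125 + 183*(-1/1280))*(-21) = (-125 - 183/1280)*(-21) = -160183/1280*(-21) = 3363843/1280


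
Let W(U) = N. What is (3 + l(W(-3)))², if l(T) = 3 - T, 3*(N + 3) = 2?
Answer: 625/9 ≈ 69.444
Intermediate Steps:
N = -7/3 (N = -3 + (⅓)*2 = -3 + ⅔ = -7/3 ≈ -2.3333)
W(U) = -7/3
(3 + l(W(-3)))² = (3 + (3 - 1*(-7/3)))² = (3 + (3 + 7/3))² = (3 + 16/3)² = (25/3)² = 625/9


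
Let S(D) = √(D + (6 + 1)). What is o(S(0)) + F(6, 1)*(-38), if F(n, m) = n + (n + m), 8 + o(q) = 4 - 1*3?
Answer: -501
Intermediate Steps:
S(D) = √(7 + D) (S(D) = √(D + 7) = √(7 + D))
o(q) = -7 (o(q) = -8 + (4 - 1*3) = -8 + (4 - 3) = -8 + 1 = -7)
F(n, m) = m + 2*n (F(n, m) = n + (m + n) = m + 2*n)
o(S(0)) + F(6, 1)*(-38) = -7 + (1 + 2*6)*(-38) = -7 + (1 + 12)*(-38) = -7 + 13*(-38) = -7 - 494 = -501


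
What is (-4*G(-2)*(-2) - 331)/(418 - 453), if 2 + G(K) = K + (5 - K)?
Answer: 307/35 ≈ 8.7714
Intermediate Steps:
G(K) = 3 (G(K) = -2 + (K + (5 - K)) = -2 + 5 = 3)
(-4*G(-2)*(-2) - 331)/(418 - 453) = (-4*3*(-2) - 331)/(418 - 453) = (-12*(-2) - 331)/(-35) = (24 - 331)*(-1/35) = -307*(-1/35) = 307/35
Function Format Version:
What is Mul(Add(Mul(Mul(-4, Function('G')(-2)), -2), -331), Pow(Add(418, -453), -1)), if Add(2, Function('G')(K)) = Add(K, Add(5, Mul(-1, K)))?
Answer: Rational(307, 35) ≈ 8.7714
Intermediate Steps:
Function('G')(K) = 3 (Function('G')(K) = Add(-2, Add(K, Add(5, Mul(-1, K)))) = Add(-2, 5) = 3)
Mul(Add(Mul(Mul(-4, Function('G')(-2)), -2), -331), Pow(Add(418, -453), -1)) = Mul(Add(Mul(Mul(-4, 3), -2), -331), Pow(Add(418, -453), -1)) = Mul(Add(Mul(-12, -2), -331), Pow(-35, -1)) = Mul(Add(24, -331), Rational(-1, 35)) = Mul(-307, Rational(-1, 35)) = Rational(307, 35)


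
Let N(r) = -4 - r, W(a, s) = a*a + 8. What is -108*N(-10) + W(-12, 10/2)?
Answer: -496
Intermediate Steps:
W(a, s) = 8 + a² (W(a, s) = a² + 8 = 8 + a²)
-108*N(-10) + W(-12, 10/2) = -108*(-4 - 1*(-10)) + (8 + (-12)²) = -108*(-4 + 10) + (8 + 144) = -108*6 + 152 = -648 + 152 = -496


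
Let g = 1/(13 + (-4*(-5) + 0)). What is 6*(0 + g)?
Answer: 2/11 ≈ 0.18182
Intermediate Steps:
g = 1/33 (g = 1/(13 + (20 + 0)) = 1/(13 + 20) = 1/33 ≈ 0.030303)
6*(0 + g) = 6*(0 + 1/33) = 6*(1/33) = 2/11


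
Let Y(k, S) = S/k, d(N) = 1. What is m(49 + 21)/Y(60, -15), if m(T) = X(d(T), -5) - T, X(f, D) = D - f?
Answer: 304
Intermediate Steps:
m(T) = -6 - T (m(T) = (-5 - 1*1) - T = (-5 - 1) - T = -6 - T)
m(49 + 21)/Y(60, -15) = (-6 - (49 + 21))/((-15/60)) = (-6 - 1*70)/((-15*1/60)) = (-6 - 70)/(-¼) = -76*(-4) = 304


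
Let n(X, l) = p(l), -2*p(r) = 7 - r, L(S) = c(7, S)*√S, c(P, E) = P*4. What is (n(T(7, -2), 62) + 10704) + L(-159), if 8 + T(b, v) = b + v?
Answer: 21463/2 + 28*I*√159 ≈ 10732.0 + 353.07*I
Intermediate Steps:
c(P, E) = 4*P
T(b, v) = -8 + b + v (T(b, v) = -8 + (b + v) = -8 + b + v)
L(S) = 28*√S (L(S) = (4*7)*√S = 28*√S)
p(r) = -7/2 + r/2 (p(r) = -(7 - r)/2 = -7/2 + r/2)
n(X, l) = -7/2 + l/2
(n(T(7, -2), 62) + 10704) + L(-159) = ((-7/2 + (½)*62) + 10704) + 28*√(-159) = ((-7/2 + 31) + 10704) + 28*(I*√159) = (55/2 + 10704) + 28*I*√159 = 21463/2 + 28*I*√159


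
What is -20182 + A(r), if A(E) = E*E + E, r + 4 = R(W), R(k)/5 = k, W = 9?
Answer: -18460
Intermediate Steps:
R(k) = 5*k
r = 41 (r = -4 + 5*9 = -4 + 45 = 41)
A(E) = E + E² (A(E) = E² + E = E + E²)
-20182 + A(r) = -20182 + 41*(1 + 41) = -20182 + 41*42 = -20182 + 1722 = -18460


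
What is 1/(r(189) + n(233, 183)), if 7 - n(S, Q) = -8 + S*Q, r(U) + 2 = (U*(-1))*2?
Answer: -1/43004 ≈ -2.3254e-5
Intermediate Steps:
r(U) = -2 - 2*U (r(U) = -2 + (U*(-1))*2 = -2 - U*2 = -2 - 2*U)
n(S, Q) = 15 - Q*S (n(S, Q) = 7 - (-8 + S*Q) = 7 - (-8 + Q*S) = 7 + (8 - Q*S) = 15 - Q*S)
1/(r(189) + n(233, 183)) = 1/((-2 - 2*189) + (15 - 1*183*233)) = 1/((-2 - 378) + (15 - 42639)) = 1/(-380 - 42624) = 1/(-43004) = -1/43004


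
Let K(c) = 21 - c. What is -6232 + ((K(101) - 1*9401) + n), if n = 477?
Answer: -15236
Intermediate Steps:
-6232 + ((K(101) - 1*9401) + n) = -6232 + (((21 - 1*101) - 1*9401) + 477) = -6232 + (((21 - 101) - 9401) + 477) = -6232 + ((-80 - 9401) + 477) = -6232 + (-9481 + 477) = -6232 - 9004 = -15236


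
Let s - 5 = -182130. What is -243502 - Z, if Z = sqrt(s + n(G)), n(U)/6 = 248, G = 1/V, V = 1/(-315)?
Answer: -243502 - I*sqrt(180637) ≈ -2.435e+5 - 425.01*I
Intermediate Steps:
V = -1/315 ≈ -0.0031746
G = -315 (G = 1/(-1/315) = -315)
s = -182125 (s = 5 - 182130 = -182125)
n(U) = 1488 (n(U) = 6*248 = 1488)
Z = I*sqrt(180637) (Z = sqrt(-182125 + 1488) = sqrt(-180637) = I*sqrt(180637) ≈ 425.01*I)
-243502 - Z = -243502 - I*sqrt(180637)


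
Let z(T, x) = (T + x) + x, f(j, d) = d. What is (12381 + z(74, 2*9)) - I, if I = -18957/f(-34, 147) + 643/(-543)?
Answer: 335810761/26607 ≈ 12621.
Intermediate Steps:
z(T, x) = T + 2*x
I = -3462724/26607 (I = -18957/147 + 643/(-543) = -18957*1/147 + 643*(-1/543) = -6319/49 - 643/543 = -3462724/26607 ≈ -130.14)
(12381 + z(74, 2*9)) - I = (12381 + (74 + 2*(2*9))) - 1*(-3462724/26607) = (12381 + (74 + 2*18)) + 3462724/26607 = (12381 + (74 + 36)) + 3462724/26607 = (12381 + 110) + 3462724/26607 = 12491 + 3462724/26607 = 335810761/26607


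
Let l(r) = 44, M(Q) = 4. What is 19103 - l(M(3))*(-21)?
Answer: 20027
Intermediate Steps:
19103 - l(M(3))*(-21) = 19103 - 44*(-21) = 19103 - 1*(-924) = 19103 + 924 = 20027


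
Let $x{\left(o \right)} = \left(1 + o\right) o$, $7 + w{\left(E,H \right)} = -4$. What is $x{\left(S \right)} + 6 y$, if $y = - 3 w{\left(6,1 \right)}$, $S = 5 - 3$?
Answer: $204$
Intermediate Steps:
$w{\left(E,H \right)} = -11$ ($w{\left(E,H \right)} = -7 - 4 = -11$)
$S = 2$ ($S = 5 - 3 = 2$)
$x{\left(o \right)} = o \left(1 + o\right)$
$y = 33$ ($y = \left(-3\right) \left(-11\right) = 33$)
$x{\left(S \right)} + 6 y = 2 \left(1 + 2\right) + 6 \cdot 33 = 2 \cdot 3 + 198 = 6 + 198 = 204$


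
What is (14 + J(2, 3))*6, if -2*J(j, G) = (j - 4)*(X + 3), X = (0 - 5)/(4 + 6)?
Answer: 99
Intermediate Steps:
X = -½ (X = -5/10 = -5*⅒ = -½ ≈ -0.50000)
J(j, G) = 5 - 5*j/4 (J(j, G) = -(j - 4)*(-½ + 3)/2 = -(-4 + j)*5/(2*2) = -(-10 + 5*j/2)/2 = 5 - 5*j/4)
(14 + J(2, 3))*6 = (14 + (5 - 5/4*2))*6 = (14 + (5 - 5/2))*6 = (14 + 5/2)*6 = (33/2)*6 = 99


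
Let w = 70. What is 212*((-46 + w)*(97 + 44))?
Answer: 717408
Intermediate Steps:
212*((-46 + w)*(97 + 44)) = 212*((-46 + 70)*(97 + 44)) = 212*(24*141) = 212*3384 = 717408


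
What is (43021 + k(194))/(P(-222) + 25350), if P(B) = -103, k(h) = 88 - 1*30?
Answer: 43079/25247 ≈ 1.7063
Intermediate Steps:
k(h) = 58 (k(h) = 88 - 30 = 58)
(43021 + k(194))/(P(-222) + 25350) = (43021 + 58)/(-103 + 25350) = 43079/25247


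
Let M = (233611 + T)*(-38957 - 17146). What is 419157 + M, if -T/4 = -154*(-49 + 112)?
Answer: -15283104000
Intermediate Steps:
T = 38808 (T = -(-616)*(-49 + 112) = -(-616)*63 = -4*(-9702) = 38808)
M = -15283523157 (M = (233611 + 38808)*(-38957 - 17146) = 272419*(-56103) = -15283523157)
419157 + M = 419157 - 15283523157 = -15283104000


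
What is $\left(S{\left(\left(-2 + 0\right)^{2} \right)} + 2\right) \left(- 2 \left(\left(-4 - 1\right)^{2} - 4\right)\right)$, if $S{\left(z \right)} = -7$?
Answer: $210$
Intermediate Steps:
$\left(S{\left(\left(-2 + 0\right)^{2} \right)} + 2\right) \left(- 2 \left(\left(-4 - 1\right)^{2} - 4\right)\right) = \left(-7 + 2\right) \left(- 2 \left(\left(-4 - 1\right)^{2} - 4\right)\right) = - 5 \left(- 2 \left(\left(-5\right)^{2} - 4\right)\right) = - 5 \left(- 2 \left(25 - 4\right)\right) = - 5 \left(\left(-2\right) 21\right) = \left(-5\right) \left(-42\right) = 210$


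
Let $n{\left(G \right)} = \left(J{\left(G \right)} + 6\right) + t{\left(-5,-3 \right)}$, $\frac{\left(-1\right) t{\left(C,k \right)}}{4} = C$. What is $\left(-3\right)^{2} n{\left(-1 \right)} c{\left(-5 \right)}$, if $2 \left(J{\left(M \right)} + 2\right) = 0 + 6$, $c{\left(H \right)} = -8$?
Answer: $-1944$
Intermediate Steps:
$t{\left(C,k \right)} = - 4 C$
$J{\left(M \right)} = 1$ ($J{\left(M \right)} = -2 + \frac{0 + 6}{2} = -2 + \frac{1}{2} \cdot 6 = -2 + 3 = 1$)
$n{\left(G \right)} = 27$ ($n{\left(G \right)} = \left(1 + 6\right) - -20 = 7 + 20 = 27$)
$\left(-3\right)^{2} n{\left(-1 \right)} c{\left(-5 \right)} = \left(-3\right)^{2} \cdot 27 \left(-8\right) = 9 \cdot 27 \left(-8\right) = 243 \left(-8\right) = -1944$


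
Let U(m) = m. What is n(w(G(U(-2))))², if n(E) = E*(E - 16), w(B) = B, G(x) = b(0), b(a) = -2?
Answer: 1296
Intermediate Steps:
G(x) = -2
n(E) = E*(-16 + E)
n(w(G(U(-2))))² = (-2*(-16 - 2))² = (-2*(-18))² = 36² = 1296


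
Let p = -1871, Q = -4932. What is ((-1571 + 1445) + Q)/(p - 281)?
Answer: 2529/1076 ≈ 2.3504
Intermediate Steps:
((-1571 + 1445) + Q)/(p - 281) = ((-1571 + 1445) - 4932)/(-1871 - 281) = (-126 - 4932)/(-2152) = -5058*(-1/2152) = 2529/1076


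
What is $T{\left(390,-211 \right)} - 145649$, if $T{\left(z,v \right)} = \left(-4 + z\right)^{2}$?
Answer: $3347$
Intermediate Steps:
$T{\left(390,-211 \right)} - 145649 = \left(-4 + 390\right)^{2} - 145649 = 386^{2} - 145649 = 148996 - 145649 = 3347$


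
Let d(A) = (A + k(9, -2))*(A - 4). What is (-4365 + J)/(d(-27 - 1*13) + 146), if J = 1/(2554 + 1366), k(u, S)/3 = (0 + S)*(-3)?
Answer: -17110799/4366880 ≈ -3.9183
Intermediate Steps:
k(u, S) = -9*S (k(u, S) = 3*((0 + S)*(-3)) = 3*(S*(-3)) = 3*(-3*S) = -9*S)
d(A) = (-4 + A)*(18 + A) (d(A) = (A - 9*(-2))*(A - 4) = (A + 18)*(-4 + A) = (18 + A)*(-4 + A) = (-4 + A)*(18 + A))
J = 1/3920 ≈ 0.00025510
(-4365 + J)/(d(-27 - 1*13) + 146) = (-4365 + 1/3920)/((-72 + (-27 - 1*13)**2 + 14*(-27 - 1*13)) + 146) = -17110799/(3920*((-72 + (-27 - 13)**2 + 14*(-27 - 13)) + 146)) = -17110799/(3920*((-72 + (-40)**2 + 14*(-40)) + 146)) = -17110799/(3920*((-72 + 1600 - 560) + 146)) = -17110799/(3920*(968 + 146)) = -17110799/3920/1114 = -17110799/3920*1/1114 = -17110799/4366880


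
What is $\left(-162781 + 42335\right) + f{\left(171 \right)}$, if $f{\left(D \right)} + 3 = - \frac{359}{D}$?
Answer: $- \frac{20597138}{171} \approx -1.2045 \cdot 10^{5}$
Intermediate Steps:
$f{\left(D \right)} = -3 - \frac{359}{D}$
$\left(-162781 + 42335\right) + f{\left(171 \right)} = \left(-162781 + 42335\right) - \left(3 + \frac{359}{171}\right) = -120446 - \frac{872}{171} = - \frac{20597138}{171}$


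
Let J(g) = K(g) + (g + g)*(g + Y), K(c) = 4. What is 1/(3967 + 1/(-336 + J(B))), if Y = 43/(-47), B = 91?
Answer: 754984/2995021575 ≈ 0.00025208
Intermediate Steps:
Y = -43/47 (Y = 43*(-1/47) = -43/47 ≈ -0.91489)
J(g) = 4 + 2*g*(-43/47 + g) (J(g) = 4 + (g + g)*(g - 43/47) = 4 + (2*g)*(-43/47 + g) = 4 + 2*g*(-43/47 + g))
1/(3967 + 1/(-336 + J(B))) = 1/(3967 + 1/(-336 + (4 + 2*91² - 86/47*91))) = 1/(3967 + 1/(-336 + (4 + 2*8281 - 7826/47))) = 1/(3967 + 1/(-336 + (4 + 16562 - 7826/47))) = 1/(3967 + 1/(-336 + 770776/47)) = 1/(3967 + 1/(754984/47)) = 1/(3967 + 47/754984) = 1/(2995021575/754984) = 754984/2995021575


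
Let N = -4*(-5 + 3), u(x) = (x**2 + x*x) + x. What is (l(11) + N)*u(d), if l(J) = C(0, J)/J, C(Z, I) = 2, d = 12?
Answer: 27000/11 ≈ 2454.5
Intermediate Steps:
u(x) = x + 2*x**2 (u(x) = (x**2 + x**2) + x = 2*x**2 + x = x + 2*x**2)
N = 8 (N = -4*(-2) = 8)
l(J) = 2/J
(l(11) + N)*u(d) = (2/11 + 8)*(12*(1 + 2*12)) = (2*(1/11) + 8)*(12*(1 + 24)) = (2/11 + 8)*(12*25) = (90/11)*300 = 27000/11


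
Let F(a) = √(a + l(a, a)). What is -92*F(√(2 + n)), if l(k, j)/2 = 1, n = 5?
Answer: -92*√(2 + √7) ≈ -198.30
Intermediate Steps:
l(k, j) = 2 (l(k, j) = 2*1 = 2)
F(a) = √(2 + a) (F(a) = √(a + 2) = √(2 + a))
-92*F(√(2 + n)) = -92*√(2 + √(2 + 5)) = -92*√(2 + √7)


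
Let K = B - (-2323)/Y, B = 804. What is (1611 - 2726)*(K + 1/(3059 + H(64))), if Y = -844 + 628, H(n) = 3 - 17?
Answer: -38782194701/43848 ≈ -8.8447e+5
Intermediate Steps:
H(n) = -14
Y = -216
K = 171341/216 (K = 804 - (-2323)/(-216) = 804 - (-2323)*(-1)/216 = 804 - 1*2323/216 = 804 - 2323/216 = 171341/216 ≈ 793.25)
(1611 - 2726)*(K + 1/(3059 + H(64))) = (1611 - 2726)*(171341/216 + 1/(3059 - 14)) = -1115*(171341/216 + 1/3045) = -1115*173911187/219240 = -38782194701/43848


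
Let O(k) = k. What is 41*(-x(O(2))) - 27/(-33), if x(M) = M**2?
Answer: -1795/11 ≈ -163.18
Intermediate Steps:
41*(-x(O(2))) - 27/(-33) = 41*(-1*2**2) - 27/(-33) = 41*(-1*4) - 27*(-1/33) = 41*(-4) + 9/11 = -164 + 9/11 = -1795/11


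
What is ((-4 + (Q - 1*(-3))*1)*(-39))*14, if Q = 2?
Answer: -546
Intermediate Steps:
((-4 + (Q - 1*(-3))*1)*(-39))*14 = ((-4 + (2 - 1*(-3))*1)*(-39))*14 = ((-4 + (2 + 3)*1)*(-39))*14 = ((-4 + 5*1)*(-39))*14 = ((-4 + 5)*(-39))*14 = (1*(-39))*14 = -39*14 = -546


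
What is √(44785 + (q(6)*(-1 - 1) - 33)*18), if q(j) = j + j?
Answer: √43759 ≈ 209.19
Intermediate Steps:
q(j) = 2*j
√(44785 + (q(6)*(-1 - 1) - 33)*18) = √(44785 + ((2*6)*(-1 - 1) - 33)*18) = √(44785 + (12*(-2) - 33)*18) = √(44785 + (-24 - 33)*18) = √(44785 - 57*18) = √(44785 - 1026) = √43759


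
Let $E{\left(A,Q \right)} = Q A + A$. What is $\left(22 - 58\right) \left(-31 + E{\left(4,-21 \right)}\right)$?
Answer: $3996$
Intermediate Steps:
$E{\left(A,Q \right)} = A + A Q$ ($E{\left(A,Q \right)} = A Q + A = A + A Q$)
$\left(22 - 58\right) \left(-31 + E{\left(4,-21 \right)}\right) = \left(22 - 58\right) \left(-31 + 4 \left(1 - 21\right)\right) = \left(22 - 58\right) \left(-31 + 4 \left(-20\right)\right) = - 36 \left(-31 - 80\right) = \left(-36\right) \left(-111\right) = 3996$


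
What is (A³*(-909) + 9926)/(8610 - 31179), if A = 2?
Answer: -2654/22569 ≈ -0.11759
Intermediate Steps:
(A³*(-909) + 9926)/(8610 - 31179) = (2³*(-909) + 9926)/(8610 - 31179) = (8*(-909) + 9926)/(-22569) = (-7272 + 9926)*(-1/22569) = 2654*(-1/22569) = -2654/22569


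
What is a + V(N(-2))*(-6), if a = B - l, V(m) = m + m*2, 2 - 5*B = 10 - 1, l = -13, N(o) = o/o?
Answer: -32/5 ≈ -6.4000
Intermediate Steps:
N(o) = 1
B = -7/5 (B = 2/5 - (10 - 1)/5 = 2/5 - 1/5*9 = 2/5 - 9/5 = -7/5 ≈ -1.4000)
V(m) = 3*m (V(m) = m + 2*m = 3*m)
a = 58/5 (a = -7/5 - 1*(-13) = -7/5 + 13 = 58/5 ≈ 11.600)
a + V(N(-2))*(-6) = 58/5 + (3*1)*(-6) = 58/5 + 3*(-6) = 58/5 - 18 = -32/5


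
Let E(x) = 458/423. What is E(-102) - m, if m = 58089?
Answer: -24571189/423 ≈ -58088.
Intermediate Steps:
E(x) = 458/423 (E(x) = 458*(1/423) = 458/423)
E(-102) - m = 458/423 - 1*58089 = 458/423 - 58089 = -24571189/423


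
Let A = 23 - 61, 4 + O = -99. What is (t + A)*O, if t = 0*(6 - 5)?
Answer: 3914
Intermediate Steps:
O = -103 (O = -4 - 99 = -103)
A = -38
t = 0 (t = 0*1 = 0)
(t + A)*O = (0 - 38)*(-103) = -38*(-103) = 3914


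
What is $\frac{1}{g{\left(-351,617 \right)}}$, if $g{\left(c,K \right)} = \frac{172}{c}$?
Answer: $- \frac{351}{172} \approx -2.0407$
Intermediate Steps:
$\frac{1}{g{\left(-351,617 \right)}} = \frac{1}{172 \frac{1}{-351}} = \frac{1}{172 \left(- \frac{1}{351}\right)} = \frac{1}{- \frac{172}{351}} = - \frac{351}{172}$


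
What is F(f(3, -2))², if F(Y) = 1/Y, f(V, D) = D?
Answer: ¼ ≈ 0.25000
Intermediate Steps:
F(f(3, -2))² = (1/(-2))² = (-½)² = ¼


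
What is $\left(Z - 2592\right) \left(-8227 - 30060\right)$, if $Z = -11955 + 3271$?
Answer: $431724212$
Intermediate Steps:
$Z = -8684$
$\left(Z - 2592\right) \left(-8227 - 30060\right) = \left(-8684 - 2592\right) \left(-8227 - 30060\right) = \left(-11276\right) \left(-38287\right) = 431724212$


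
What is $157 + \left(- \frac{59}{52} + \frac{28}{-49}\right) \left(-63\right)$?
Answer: $\frac{13753}{52} \approx 264.48$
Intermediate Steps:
$157 + \left(- \frac{59}{52} + \frac{28}{-49}\right) \left(-63\right) = 157 + \left(\left(-59\right) \frac{1}{52} + 28 \left(- \frac{1}{49}\right)\right) \left(-63\right) = 157 + \left(- \frac{59}{52} - \frac{4}{7}\right) \left(-63\right) = 157 - - \frac{5589}{52} = 157 + \frac{5589}{52} = \frac{13753}{52}$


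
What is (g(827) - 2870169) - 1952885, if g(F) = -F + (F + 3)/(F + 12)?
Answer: -4047235329/839 ≈ -4.8239e+6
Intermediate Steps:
g(F) = -F + (3 + F)/(12 + F)
(g(827) - 2870169) - 1952885 = ((3 - 1*827**2 - 11*827)/(12 + 827) - 2870169) - 1952885 = ((3 - 1*683929 - 9097)/839 - 2870169) - 1952885 = ((3 - 683929 - 9097)/839 - 2870169) - 1952885 = ((1/839)*(-693023) - 2870169) - 1952885 = (-693023/839 - 2870169) - 1952885 = -2408764814/839 - 1952885 = -4047235329/839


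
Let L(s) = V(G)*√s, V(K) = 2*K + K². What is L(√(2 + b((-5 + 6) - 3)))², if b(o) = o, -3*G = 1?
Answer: 0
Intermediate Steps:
G = -⅓ (G = -⅓*1 = -⅓ ≈ -0.33333)
V(K) = K² + 2*K
L(s) = -5*√s/9 (L(s) = (-(2 - ⅓)/3)*√s = (-⅓*5/3)*√s = -5*√s/9)
L(√(2 + b((-5 + 6) - 3)))² = (-5*(2 + ((-5 + 6) - 3))^(¼)/9)² = (-5*(2 + (1 - 3))^(¼)/9)² = (-5*(2 - 2)^(¼)/9)² = (-5*√(√0)/9)² = (-5*√0/9)² = (-5/9*0)² = 0² = 0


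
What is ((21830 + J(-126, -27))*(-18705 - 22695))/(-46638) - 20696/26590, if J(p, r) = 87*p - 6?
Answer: 332116855332/34447345 ≈ 9641.3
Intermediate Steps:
J(p, r) = -6 + 87*p
((21830 + J(-126, -27))*(-18705 - 22695))/(-46638) - 20696/26590 = ((21830 + (-6 + 87*(-126)))*(-18705 - 22695))/(-46638) - 20696/26590 = ((21830 + (-6 - 10962))*(-41400))*(-1/46638) - 20696*1/26590 = ((21830 - 10968)*(-41400))*(-1/46638) - 10348/13295 = (10862*(-41400))*(-1/46638) - 10348/13295 = -449686800*(-1/46638) - 10348/13295 = 24982600/2591 - 10348/13295 = 332116855332/34447345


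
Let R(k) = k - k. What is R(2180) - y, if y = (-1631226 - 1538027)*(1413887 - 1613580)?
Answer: -632877639329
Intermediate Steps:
R(k) = 0
y = 632877639329 (y = -3169253*(-199693) = 632877639329)
R(2180) - y = 0 - 1*632877639329 = 0 - 632877639329 = -632877639329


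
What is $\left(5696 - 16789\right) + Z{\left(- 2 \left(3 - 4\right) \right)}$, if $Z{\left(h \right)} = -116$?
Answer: $-11209$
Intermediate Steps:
$\left(5696 - 16789\right) + Z{\left(- 2 \left(3 - 4\right) \right)} = \left(5696 - 16789\right) - 116 = -11093 - 116 = -11209$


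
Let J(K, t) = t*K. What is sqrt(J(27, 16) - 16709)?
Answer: I*sqrt(16277) ≈ 127.58*I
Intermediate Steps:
J(K, t) = K*t
sqrt(J(27, 16) - 16709) = sqrt(27*16 - 16709) = sqrt(432 - 16709) = sqrt(-16277) = I*sqrt(16277)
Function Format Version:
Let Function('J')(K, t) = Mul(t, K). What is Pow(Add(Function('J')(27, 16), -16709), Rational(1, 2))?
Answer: Mul(I, Pow(16277, Rational(1, 2))) ≈ Mul(127.58, I)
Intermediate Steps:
Function('J')(K, t) = Mul(K, t)
Pow(Add(Function('J')(27, 16), -16709), Rational(1, 2)) = Pow(Add(Mul(27, 16), -16709), Rational(1, 2)) = Pow(Add(432, -16709), Rational(1, 2)) = Pow(-16277, Rational(1, 2)) = Mul(I, Pow(16277, Rational(1, 2)))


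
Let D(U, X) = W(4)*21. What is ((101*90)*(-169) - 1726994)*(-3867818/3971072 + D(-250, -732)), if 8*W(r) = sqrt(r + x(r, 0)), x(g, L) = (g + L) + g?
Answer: 225383556587/70912 - 17131821*sqrt(3) ≈ -2.6495e+7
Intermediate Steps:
x(g, L) = L + 2*g (x(g, L) = (L + g) + g = L + 2*g)
W(r) = sqrt(3)*sqrt(r)/8 (W(r) = sqrt(r + (0 + 2*r))/8 = sqrt(r + 2*r)/8 = sqrt(3*r)/8 = (sqrt(3)*sqrt(r))/8 = sqrt(3)*sqrt(r)/8)
D(U, X) = 21*sqrt(3)/4 (D(U, X) = (sqrt(3)*sqrt(4)/8)*21 = ((1/8)*sqrt(3)*2)*21 = (sqrt(3)/4)*21 = 21*sqrt(3)/4)
((101*90)*(-169) - 1726994)*(-3867818/3971072 + D(-250, -732)) = ((101*90)*(-169) - 1726994)*(-3867818/3971072 + 21*sqrt(3)/4) = (9090*(-169) - 1726994)*(-3867818*1/3971072 + 21*sqrt(3)/4) = (-1536210 - 1726994)*(-1933909/1985536 + 21*sqrt(3)/4) = -3263204*(-1933909/1985536 + 21*sqrt(3)/4) = 225383556587/70912 - 17131821*sqrt(3)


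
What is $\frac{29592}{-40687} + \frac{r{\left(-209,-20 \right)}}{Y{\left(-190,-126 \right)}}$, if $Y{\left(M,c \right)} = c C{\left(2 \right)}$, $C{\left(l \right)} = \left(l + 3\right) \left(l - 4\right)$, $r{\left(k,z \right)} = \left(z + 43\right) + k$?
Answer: $- \frac{7475617}{8544270} \approx -0.87493$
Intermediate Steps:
$r{\left(k,z \right)} = 43 + k + z$ ($r{\left(k,z \right)} = \left(43 + z\right) + k = 43 + k + z$)
$C{\left(l \right)} = \left(-4 + l\right) \left(3 + l\right)$ ($C{\left(l \right)} = \left(3 + l\right) \left(-4 + l\right) = \left(-4 + l\right) \left(3 + l\right)$)
$Y{\left(M,c \right)} = - 10 c$ ($Y{\left(M,c \right)} = c \left(-12 + 2^{2} - 2\right) = c \left(-12 + 4 - 2\right) = c \left(-10\right) = - 10 c$)
$\frac{29592}{-40687} + \frac{r{\left(-209,-20 \right)}}{Y{\left(-190,-126 \right)}} = \frac{29592}{-40687} + \frac{43 - 209 - 20}{\left(-10\right) \left(-126\right)} = 29592 \left(- \frac{1}{40687}\right) - \frac{186}{1260} = - \frac{29592}{40687} - \frac{31}{210} = - \frac{7475617}{8544270}$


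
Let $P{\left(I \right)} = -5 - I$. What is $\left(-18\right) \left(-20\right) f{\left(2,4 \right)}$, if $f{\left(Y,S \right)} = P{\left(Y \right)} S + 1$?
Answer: $-9720$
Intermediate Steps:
$f{\left(Y,S \right)} = 1 + S \left(-5 - Y\right)$ ($f{\left(Y,S \right)} = \left(-5 - Y\right) S + 1 = S \left(-5 - Y\right) + 1 = 1 + S \left(-5 - Y\right)$)
$\left(-18\right) \left(-20\right) f{\left(2,4 \right)} = \left(-18\right) \left(-20\right) \left(1 - 4 \left(5 + 2\right)\right) = 360 \left(1 - 4 \cdot 7\right) = 360 \left(1 - 28\right) = 360 \left(-27\right) = -9720$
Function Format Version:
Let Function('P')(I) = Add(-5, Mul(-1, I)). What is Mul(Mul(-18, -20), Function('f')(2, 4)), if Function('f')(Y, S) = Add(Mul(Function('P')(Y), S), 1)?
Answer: -9720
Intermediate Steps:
Function('f')(Y, S) = Add(1, Mul(S, Add(-5, Mul(-1, Y)))) (Function('f')(Y, S) = Add(Mul(Add(-5, Mul(-1, Y)), S), 1) = Add(Mul(S, Add(-5, Mul(-1, Y))), 1) = Add(1, Mul(S, Add(-5, Mul(-1, Y)))))
Mul(Mul(-18, -20), Function('f')(2, 4)) = Mul(Mul(-18, -20), Add(1, Mul(-1, 4, Add(5, 2)))) = Mul(360, Add(1, Mul(-1, 4, 7))) = Mul(360, Add(1, -28)) = Mul(360, -27) = -9720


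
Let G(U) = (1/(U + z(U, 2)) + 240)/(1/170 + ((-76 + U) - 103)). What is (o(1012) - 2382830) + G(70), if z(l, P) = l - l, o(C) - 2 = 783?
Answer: -308958668252/129703 ≈ -2.3820e+6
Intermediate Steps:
o(C) = 785 (o(C) = 2 + 783 = 785)
z(l, P) = 0
G(U) = (240 + 1/U)/(-30429/170 + U) (G(U) = (1/(U + 0) + 240)/(1/170 + ((-76 + U) - 103)) = (1/U + 240)/(1/170 + (-179 + U)) = (240 + 1/U)/(-30429/170 + U))
(o(1012) - 2382830) + G(70) = (785 - 2382830) + 170*(1 + 240*70)/(70*(-30429 + 170*70)) = -2382045 + 170*(1/70)*(1 + 16800)/(-30429 + 11900) = -2382045 + 170*(1/70)*16801/(-18529) = -2382045 + 170*(1/70)*(-1/18529)*16801 = -2382045 - 285617/129703 = -308958668252/129703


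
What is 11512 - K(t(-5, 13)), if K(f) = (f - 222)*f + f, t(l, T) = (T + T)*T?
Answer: -28034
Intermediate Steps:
t(l, T) = 2*T² (t(l, T) = (2*T)*T = 2*T²)
K(f) = f + f*(-222 + f) (K(f) = (-222 + f)*f + f = f*(-222 + f) + f = f + f*(-222 + f))
11512 - K(t(-5, 13)) = 11512 - 2*13²*(-221 + 2*13²) = 11512 - 2*169*(-221 + 2*169) = 11512 - 338*(-221 + 338) = 11512 - 338*117 = 11512 - 1*39546 = 11512 - 39546 = -28034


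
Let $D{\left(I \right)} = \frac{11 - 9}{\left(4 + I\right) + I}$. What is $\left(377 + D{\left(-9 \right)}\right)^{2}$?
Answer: $\frac{6959044}{49} \approx 1.4202 \cdot 10^{5}$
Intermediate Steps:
$D{\left(I \right)} = \frac{2}{4 + 2 I}$
$\left(377 + D{\left(-9 \right)}\right)^{2} = \left(377 + \frac{1}{2 - 9}\right)^{2} = \left(377 + \frac{1}{-7}\right)^{2} = \left(377 - \frac{1}{7}\right)^{2} = \left(\frac{2638}{7}\right)^{2} = \frac{6959044}{49}$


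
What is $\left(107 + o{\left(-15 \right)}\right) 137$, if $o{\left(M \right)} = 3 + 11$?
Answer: $16577$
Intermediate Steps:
$o{\left(M \right)} = 14$
$\left(107 + o{\left(-15 \right)}\right) 137 = \left(107 + 14\right) 137 = 121 \cdot 137 = 16577$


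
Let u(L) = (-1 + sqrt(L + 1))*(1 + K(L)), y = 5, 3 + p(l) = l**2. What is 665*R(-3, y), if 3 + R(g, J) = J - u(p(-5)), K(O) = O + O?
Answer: 31255 - 29925*sqrt(23) ≈ -1.1226e+5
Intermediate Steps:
p(l) = -3 + l**2
K(O) = 2*O
u(L) = (1 + 2*L)*(-1 + sqrt(1 + L)) (u(L) = (-1 + sqrt(L + 1))*(1 + 2*L) = (-1 + sqrt(1 + L))*(1 + 2*L) = (1 + 2*L)*(-1 + sqrt(1 + L)))
R(g, J) = 42 + J - 45*sqrt(23) (R(g, J) = -3 + (J - (-1 + sqrt(1 + (-3 + (-5)**2)) - 2*(-3 + (-5)**2) + 2*(-3 + (-5)**2)*sqrt(1 + (-3 + (-5)**2)))) = -3 + (J - (-1 + sqrt(1 + (-3 + 25)) - 2*(-3 + 25) + 2*(-3 + 25)*sqrt(1 + (-3 + 25)))) = -3 + (J - (-1 + sqrt(1 + 22) - 2*22 + 2*22*sqrt(1 + 22))) = -3 + (J - (-1 + sqrt(23) - 44 + 2*22*sqrt(23))) = -3 + (J - (-1 + sqrt(23) - 44 + 44*sqrt(23))) = -3 + (J - (-45 + 45*sqrt(23))) = -3 + (J + (45 - 45*sqrt(23))) = -3 + (45 + J - 45*sqrt(23)) = 42 + J - 45*sqrt(23))
665*R(-3, y) = 665*(42 + 5 - 45*sqrt(23)) = 665*(47 - 45*sqrt(23)) = 31255 - 29925*sqrt(23)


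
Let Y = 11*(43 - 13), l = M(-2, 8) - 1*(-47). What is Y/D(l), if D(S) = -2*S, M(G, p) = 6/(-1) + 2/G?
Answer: -33/8 ≈ -4.1250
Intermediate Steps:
M(G, p) = -6 + 2/G (M(G, p) = 6*(-1) + 2/G = -6 + 2/G)
l = 40 (l = (-6 + 2/(-2)) - 1*(-47) = (-6 + 2*(-½)) + 47 = (-6 - 1) + 47 = -7 + 47 = 40)
Y = 330 (Y = 11*30 = 330)
Y/D(l) = 330/((-2*40)) = 330/(-80) = 330*(-1/80) = -33/8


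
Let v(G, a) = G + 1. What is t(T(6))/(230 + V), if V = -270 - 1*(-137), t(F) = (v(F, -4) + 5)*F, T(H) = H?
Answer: 72/97 ≈ 0.74227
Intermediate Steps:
v(G, a) = 1 + G
t(F) = F*(6 + F) (t(F) = ((1 + F) + 5)*F = (6 + F)*F = F*(6 + F))
V = -133 (V = -270 + 137 = -133)
t(T(6))/(230 + V) = (6*(6 + 6))/(230 - 133) = (6*12)/97 = (1/97)*72 = 72/97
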